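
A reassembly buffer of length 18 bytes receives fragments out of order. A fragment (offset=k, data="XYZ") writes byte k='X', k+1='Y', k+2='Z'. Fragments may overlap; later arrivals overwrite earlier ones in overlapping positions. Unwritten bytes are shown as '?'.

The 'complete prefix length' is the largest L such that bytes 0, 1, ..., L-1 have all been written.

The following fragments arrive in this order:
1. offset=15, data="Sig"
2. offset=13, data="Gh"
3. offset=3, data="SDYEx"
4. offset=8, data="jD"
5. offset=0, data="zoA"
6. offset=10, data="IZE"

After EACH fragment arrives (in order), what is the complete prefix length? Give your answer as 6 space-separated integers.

Fragment 1: offset=15 data="Sig" -> buffer=???????????????Sig -> prefix_len=0
Fragment 2: offset=13 data="Gh" -> buffer=?????????????GhSig -> prefix_len=0
Fragment 3: offset=3 data="SDYEx" -> buffer=???SDYEx?????GhSig -> prefix_len=0
Fragment 4: offset=8 data="jD" -> buffer=???SDYExjD???GhSig -> prefix_len=0
Fragment 5: offset=0 data="zoA" -> buffer=zoASDYExjD???GhSig -> prefix_len=10
Fragment 6: offset=10 data="IZE" -> buffer=zoASDYExjDIZEGhSig -> prefix_len=18

Answer: 0 0 0 0 10 18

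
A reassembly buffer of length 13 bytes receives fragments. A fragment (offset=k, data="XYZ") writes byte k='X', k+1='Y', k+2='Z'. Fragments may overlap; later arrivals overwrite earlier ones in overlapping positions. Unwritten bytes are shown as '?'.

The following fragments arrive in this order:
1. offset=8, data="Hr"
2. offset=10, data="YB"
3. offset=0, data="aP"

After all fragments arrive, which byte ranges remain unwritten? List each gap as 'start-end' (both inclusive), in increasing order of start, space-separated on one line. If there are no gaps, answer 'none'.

Answer: 2-7 12-12

Derivation:
Fragment 1: offset=8 len=2
Fragment 2: offset=10 len=2
Fragment 3: offset=0 len=2
Gaps: 2-7 12-12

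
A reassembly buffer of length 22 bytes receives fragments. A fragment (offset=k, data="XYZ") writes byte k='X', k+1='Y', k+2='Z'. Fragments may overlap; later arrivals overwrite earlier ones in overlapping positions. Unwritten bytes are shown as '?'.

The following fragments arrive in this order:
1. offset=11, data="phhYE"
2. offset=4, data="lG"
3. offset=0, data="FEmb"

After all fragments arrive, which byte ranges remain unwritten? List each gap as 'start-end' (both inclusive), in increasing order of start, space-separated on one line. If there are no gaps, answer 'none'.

Fragment 1: offset=11 len=5
Fragment 2: offset=4 len=2
Fragment 3: offset=0 len=4
Gaps: 6-10 16-21

Answer: 6-10 16-21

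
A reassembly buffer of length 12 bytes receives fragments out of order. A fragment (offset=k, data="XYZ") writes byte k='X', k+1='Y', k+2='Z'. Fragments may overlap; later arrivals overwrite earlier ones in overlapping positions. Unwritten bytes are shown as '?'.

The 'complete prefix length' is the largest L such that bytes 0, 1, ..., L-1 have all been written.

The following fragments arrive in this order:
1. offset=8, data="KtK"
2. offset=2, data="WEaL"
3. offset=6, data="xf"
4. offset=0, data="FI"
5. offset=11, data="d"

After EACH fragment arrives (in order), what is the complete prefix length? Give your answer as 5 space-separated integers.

Answer: 0 0 0 11 12

Derivation:
Fragment 1: offset=8 data="KtK" -> buffer=????????KtK? -> prefix_len=0
Fragment 2: offset=2 data="WEaL" -> buffer=??WEaL??KtK? -> prefix_len=0
Fragment 3: offset=6 data="xf" -> buffer=??WEaLxfKtK? -> prefix_len=0
Fragment 4: offset=0 data="FI" -> buffer=FIWEaLxfKtK? -> prefix_len=11
Fragment 5: offset=11 data="d" -> buffer=FIWEaLxfKtKd -> prefix_len=12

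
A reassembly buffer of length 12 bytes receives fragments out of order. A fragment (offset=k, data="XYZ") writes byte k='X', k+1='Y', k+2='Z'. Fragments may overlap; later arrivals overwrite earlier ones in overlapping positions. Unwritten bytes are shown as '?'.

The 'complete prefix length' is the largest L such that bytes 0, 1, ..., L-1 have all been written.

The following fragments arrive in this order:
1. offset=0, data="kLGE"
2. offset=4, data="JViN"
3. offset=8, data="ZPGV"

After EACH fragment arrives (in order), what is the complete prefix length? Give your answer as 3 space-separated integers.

Fragment 1: offset=0 data="kLGE" -> buffer=kLGE???????? -> prefix_len=4
Fragment 2: offset=4 data="JViN" -> buffer=kLGEJViN???? -> prefix_len=8
Fragment 3: offset=8 data="ZPGV" -> buffer=kLGEJViNZPGV -> prefix_len=12

Answer: 4 8 12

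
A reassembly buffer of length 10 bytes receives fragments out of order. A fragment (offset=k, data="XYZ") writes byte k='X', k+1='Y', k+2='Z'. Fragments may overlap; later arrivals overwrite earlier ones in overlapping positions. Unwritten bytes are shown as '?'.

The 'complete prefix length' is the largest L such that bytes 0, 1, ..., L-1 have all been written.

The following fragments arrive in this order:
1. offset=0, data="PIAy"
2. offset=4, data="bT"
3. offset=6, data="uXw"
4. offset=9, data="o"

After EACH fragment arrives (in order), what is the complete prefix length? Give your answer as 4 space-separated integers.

Fragment 1: offset=0 data="PIAy" -> buffer=PIAy?????? -> prefix_len=4
Fragment 2: offset=4 data="bT" -> buffer=PIAybT???? -> prefix_len=6
Fragment 3: offset=6 data="uXw" -> buffer=PIAybTuXw? -> prefix_len=9
Fragment 4: offset=9 data="o" -> buffer=PIAybTuXwo -> prefix_len=10

Answer: 4 6 9 10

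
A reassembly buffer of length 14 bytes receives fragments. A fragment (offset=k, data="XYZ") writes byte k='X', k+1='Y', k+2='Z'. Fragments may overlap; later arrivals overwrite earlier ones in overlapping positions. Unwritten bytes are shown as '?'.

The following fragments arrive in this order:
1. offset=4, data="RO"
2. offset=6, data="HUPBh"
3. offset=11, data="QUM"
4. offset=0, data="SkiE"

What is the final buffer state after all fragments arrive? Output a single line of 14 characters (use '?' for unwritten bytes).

Fragment 1: offset=4 data="RO" -> buffer=????RO????????
Fragment 2: offset=6 data="HUPBh" -> buffer=????ROHUPBh???
Fragment 3: offset=11 data="QUM" -> buffer=????ROHUPBhQUM
Fragment 4: offset=0 data="SkiE" -> buffer=SkiEROHUPBhQUM

Answer: SkiEROHUPBhQUM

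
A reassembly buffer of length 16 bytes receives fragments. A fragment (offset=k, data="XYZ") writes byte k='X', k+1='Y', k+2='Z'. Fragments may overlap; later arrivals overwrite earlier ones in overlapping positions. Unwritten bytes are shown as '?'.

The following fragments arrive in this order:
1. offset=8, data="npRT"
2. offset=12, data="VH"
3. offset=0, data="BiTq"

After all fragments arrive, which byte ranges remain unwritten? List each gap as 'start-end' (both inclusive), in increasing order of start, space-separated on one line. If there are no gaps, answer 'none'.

Fragment 1: offset=8 len=4
Fragment 2: offset=12 len=2
Fragment 3: offset=0 len=4
Gaps: 4-7 14-15

Answer: 4-7 14-15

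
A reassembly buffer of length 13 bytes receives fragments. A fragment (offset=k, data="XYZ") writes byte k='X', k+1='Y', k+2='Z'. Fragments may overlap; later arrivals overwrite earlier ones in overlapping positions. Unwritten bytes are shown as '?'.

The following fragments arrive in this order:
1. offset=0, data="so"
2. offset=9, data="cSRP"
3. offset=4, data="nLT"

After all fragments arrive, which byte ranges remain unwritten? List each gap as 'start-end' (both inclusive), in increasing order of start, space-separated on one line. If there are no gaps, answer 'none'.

Answer: 2-3 7-8

Derivation:
Fragment 1: offset=0 len=2
Fragment 2: offset=9 len=4
Fragment 3: offset=4 len=3
Gaps: 2-3 7-8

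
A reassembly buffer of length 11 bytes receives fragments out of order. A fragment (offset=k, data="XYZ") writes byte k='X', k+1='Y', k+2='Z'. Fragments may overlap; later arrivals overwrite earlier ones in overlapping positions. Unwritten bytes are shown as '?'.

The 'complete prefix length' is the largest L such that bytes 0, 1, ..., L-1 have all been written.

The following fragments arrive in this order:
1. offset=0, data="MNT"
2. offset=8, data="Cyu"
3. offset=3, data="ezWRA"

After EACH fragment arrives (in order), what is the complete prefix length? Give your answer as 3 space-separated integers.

Answer: 3 3 11

Derivation:
Fragment 1: offset=0 data="MNT" -> buffer=MNT???????? -> prefix_len=3
Fragment 2: offset=8 data="Cyu" -> buffer=MNT?????Cyu -> prefix_len=3
Fragment 3: offset=3 data="ezWRA" -> buffer=MNTezWRACyu -> prefix_len=11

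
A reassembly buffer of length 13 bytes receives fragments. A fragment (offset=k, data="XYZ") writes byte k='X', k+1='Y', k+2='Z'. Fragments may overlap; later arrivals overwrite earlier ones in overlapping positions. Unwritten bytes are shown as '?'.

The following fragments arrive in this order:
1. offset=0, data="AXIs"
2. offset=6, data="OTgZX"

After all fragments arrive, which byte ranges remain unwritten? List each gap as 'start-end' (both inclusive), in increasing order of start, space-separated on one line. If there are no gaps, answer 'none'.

Answer: 4-5 11-12

Derivation:
Fragment 1: offset=0 len=4
Fragment 2: offset=6 len=5
Gaps: 4-5 11-12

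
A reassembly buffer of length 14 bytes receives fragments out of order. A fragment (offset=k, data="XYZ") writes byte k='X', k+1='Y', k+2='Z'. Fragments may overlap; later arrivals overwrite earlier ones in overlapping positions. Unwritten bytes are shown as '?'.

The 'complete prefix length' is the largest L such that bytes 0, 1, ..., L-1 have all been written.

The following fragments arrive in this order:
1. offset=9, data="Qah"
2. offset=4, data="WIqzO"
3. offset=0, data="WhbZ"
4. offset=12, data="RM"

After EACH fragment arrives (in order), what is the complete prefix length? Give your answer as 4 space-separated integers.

Fragment 1: offset=9 data="Qah" -> buffer=?????????Qah?? -> prefix_len=0
Fragment 2: offset=4 data="WIqzO" -> buffer=????WIqzOQah?? -> prefix_len=0
Fragment 3: offset=0 data="WhbZ" -> buffer=WhbZWIqzOQah?? -> prefix_len=12
Fragment 4: offset=12 data="RM" -> buffer=WhbZWIqzOQahRM -> prefix_len=14

Answer: 0 0 12 14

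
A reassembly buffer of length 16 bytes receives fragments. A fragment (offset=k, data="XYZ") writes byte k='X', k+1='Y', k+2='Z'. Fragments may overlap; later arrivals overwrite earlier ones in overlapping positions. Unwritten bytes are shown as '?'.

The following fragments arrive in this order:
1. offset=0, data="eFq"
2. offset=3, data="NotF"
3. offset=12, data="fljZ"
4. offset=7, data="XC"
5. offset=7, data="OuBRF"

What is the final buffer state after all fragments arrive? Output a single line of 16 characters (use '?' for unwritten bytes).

Answer: eFqNotFOuBRFfljZ

Derivation:
Fragment 1: offset=0 data="eFq" -> buffer=eFq?????????????
Fragment 2: offset=3 data="NotF" -> buffer=eFqNotF?????????
Fragment 3: offset=12 data="fljZ" -> buffer=eFqNotF?????fljZ
Fragment 4: offset=7 data="XC" -> buffer=eFqNotFXC???fljZ
Fragment 5: offset=7 data="OuBRF" -> buffer=eFqNotFOuBRFfljZ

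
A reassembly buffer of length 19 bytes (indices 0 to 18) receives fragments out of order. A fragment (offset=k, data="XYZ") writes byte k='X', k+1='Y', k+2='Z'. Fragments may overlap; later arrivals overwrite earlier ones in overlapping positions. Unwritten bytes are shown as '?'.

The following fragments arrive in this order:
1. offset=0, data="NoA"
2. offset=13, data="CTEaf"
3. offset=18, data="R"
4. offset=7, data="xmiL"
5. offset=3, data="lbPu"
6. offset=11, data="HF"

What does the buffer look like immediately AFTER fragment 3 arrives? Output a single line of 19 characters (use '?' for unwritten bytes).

Answer: NoA??????????CTEafR

Derivation:
Fragment 1: offset=0 data="NoA" -> buffer=NoA????????????????
Fragment 2: offset=13 data="CTEaf" -> buffer=NoA??????????CTEaf?
Fragment 3: offset=18 data="R" -> buffer=NoA??????????CTEafR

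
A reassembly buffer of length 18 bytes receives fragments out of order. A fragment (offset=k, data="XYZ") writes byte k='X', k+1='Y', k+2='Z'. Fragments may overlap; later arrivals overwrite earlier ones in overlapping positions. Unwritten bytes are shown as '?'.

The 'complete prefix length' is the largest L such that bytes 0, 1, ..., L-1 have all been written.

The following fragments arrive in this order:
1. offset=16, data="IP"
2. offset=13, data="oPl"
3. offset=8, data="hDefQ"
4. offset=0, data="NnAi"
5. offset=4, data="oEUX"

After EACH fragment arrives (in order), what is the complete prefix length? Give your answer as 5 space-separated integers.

Fragment 1: offset=16 data="IP" -> buffer=????????????????IP -> prefix_len=0
Fragment 2: offset=13 data="oPl" -> buffer=?????????????oPlIP -> prefix_len=0
Fragment 3: offset=8 data="hDefQ" -> buffer=????????hDefQoPlIP -> prefix_len=0
Fragment 4: offset=0 data="NnAi" -> buffer=NnAi????hDefQoPlIP -> prefix_len=4
Fragment 5: offset=4 data="oEUX" -> buffer=NnAioEUXhDefQoPlIP -> prefix_len=18

Answer: 0 0 0 4 18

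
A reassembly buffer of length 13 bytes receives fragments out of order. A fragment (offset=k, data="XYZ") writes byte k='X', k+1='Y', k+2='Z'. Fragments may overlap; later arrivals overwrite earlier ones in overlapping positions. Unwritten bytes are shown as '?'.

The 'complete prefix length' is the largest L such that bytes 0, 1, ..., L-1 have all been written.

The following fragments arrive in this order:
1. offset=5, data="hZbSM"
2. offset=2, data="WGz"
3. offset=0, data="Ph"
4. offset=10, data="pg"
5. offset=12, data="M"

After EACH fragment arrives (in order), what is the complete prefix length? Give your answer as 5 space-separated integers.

Answer: 0 0 10 12 13

Derivation:
Fragment 1: offset=5 data="hZbSM" -> buffer=?????hZbSM??? -> prefix_len=0
Fragment 2: offset=2 data="WGz" -> buffer=??WGzhZbSM??? -> prefix_len=0
Fragment 3: offset=0 data="Ph" -> buffer=PhWGzhZbSM??? -> prefix_len=10
Fragment 4: offset=10 data="pg" -> buffer=PhWGzhZbSMpg? -> prefix_len=12
Fragment 5: offset=12 data="M" -> buffer=PhWGzhZbSMpgM -> prefix_len=13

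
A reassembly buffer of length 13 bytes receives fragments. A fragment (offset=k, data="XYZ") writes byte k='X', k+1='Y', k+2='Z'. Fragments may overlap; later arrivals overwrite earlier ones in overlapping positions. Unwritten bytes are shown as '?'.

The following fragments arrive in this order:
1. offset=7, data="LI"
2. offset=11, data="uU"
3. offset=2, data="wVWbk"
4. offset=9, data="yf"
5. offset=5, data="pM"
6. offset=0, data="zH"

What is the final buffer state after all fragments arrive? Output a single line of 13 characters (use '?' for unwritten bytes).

Answer: zHwVWpMLIyfuU

Derivation:
Fragment 1: offset=7 data="LI" -> buffer=???????LI????
Fragment 2: offset=11 data="uU" -> buffer=???????LI??uU
Fragment 3: offset=2 data="wVWbk" -> buffer=??wVWbkLI??uU
Fragment 4: offset=9 data="yf" -> buffer=??wVWbkLIyfuU
Fragment 5: offset=5 data="pM" -> buffer=??wVWpMLIyfuU
Fragment 6: offset=0 data="zH" -> buffer=zHwVWpMLIyfuU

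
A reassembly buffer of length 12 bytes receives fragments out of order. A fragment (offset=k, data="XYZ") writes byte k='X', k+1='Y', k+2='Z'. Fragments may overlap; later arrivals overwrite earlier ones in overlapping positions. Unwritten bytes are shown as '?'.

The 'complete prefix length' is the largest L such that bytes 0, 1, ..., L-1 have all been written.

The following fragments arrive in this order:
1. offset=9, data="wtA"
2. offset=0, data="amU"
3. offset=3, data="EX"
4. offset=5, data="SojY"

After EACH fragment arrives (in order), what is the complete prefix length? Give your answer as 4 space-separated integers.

Answer: 0 3 5 12

Derivation:
Fragment 1: offset=9 data="wtA" -> buffer=?????????wtA -> prefix_len=0
Fragment 2: offset=0 data="amU" -> buffer=amU??????wtA -> prefix_len=3
Fragment 3: offset=3 data="EX" -> buffer=amUEX????wtA -> prefix_len=5
Fragment 4: offset=5 data="SojY" -> buffer=amUEXSojYwtA -> prefix_len=12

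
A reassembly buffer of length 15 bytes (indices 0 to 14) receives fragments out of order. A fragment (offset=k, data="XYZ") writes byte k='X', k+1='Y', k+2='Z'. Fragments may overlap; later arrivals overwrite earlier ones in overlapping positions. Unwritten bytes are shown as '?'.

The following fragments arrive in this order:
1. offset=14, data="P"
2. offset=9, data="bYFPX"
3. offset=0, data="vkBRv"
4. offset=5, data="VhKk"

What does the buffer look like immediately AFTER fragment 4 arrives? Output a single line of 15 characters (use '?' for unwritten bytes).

Answer: vkBRvVhKkbYFPXP

Derivation:
Fragment 1: offset=14 data="P" -> buffer=??????????????P
Fragment 2: offset=9 data="bYFPX" -> buffer=?????????bYFPXP
Fragment 3: offset=0 data="vkBRv" -> buffer=vkBRv????bYFPXP
Fragment 4: offset=5 data="VhKk" -> buffer=vkBRvVhKkbYFPXP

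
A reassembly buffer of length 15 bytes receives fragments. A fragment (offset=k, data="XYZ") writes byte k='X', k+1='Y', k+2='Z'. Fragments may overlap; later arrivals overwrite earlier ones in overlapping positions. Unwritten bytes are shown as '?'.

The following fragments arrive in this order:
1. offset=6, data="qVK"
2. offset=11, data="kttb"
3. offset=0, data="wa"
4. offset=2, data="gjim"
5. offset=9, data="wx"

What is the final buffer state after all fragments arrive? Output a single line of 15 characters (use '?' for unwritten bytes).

Answer: wagjimqVKwxkttb

Derivation:
Fragment 1: offset=6 data="qVK" -> buffer=??????qVK??????
Fragment 2: offset=11 data="kttb" -> buffer=??????qVK??kttb
Fragment 3: offset=0 data="wa" -> buffer=wa????qVK??kttb
Fragment 4: offset=2 data="gjim" -> buffer=wagjimqVK??kttb
Fragment 5: offset=9 data="wx" -> buffer=wagjimqVKwxkttb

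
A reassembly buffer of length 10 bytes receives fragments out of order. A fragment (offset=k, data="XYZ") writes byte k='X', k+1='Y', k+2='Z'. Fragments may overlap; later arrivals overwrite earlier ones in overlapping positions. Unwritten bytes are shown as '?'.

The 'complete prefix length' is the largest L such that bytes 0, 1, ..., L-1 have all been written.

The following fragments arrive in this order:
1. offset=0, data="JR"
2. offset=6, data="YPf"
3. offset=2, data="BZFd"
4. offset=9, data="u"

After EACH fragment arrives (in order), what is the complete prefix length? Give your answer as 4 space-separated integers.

Fragment 1: offset=0 data="JR" -> buffer=JR???????? -> prefix_len=2
Fragment 2: offset=6 data="YPf" -> buffer=JR????YPf? -> prefix_len=2
Fragment 3: offset=2 data="BZFd" -> buffer=JRBZFdYPf? -> prefix_len=9
Fragment 4: offset=9 data="u" -> buffer=JRBZFdYPfu -> prefix_len=10

Answer: 2 2 9 10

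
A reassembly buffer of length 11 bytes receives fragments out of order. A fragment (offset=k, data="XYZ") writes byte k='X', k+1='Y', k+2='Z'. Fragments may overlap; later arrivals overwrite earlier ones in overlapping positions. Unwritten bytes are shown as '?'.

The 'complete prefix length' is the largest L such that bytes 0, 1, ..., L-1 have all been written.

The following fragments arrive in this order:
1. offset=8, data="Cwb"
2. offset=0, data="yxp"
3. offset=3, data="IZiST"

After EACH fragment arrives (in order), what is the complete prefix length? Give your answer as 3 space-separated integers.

Answer: 0 3 11

Derivation:
Fragment 1: offset=8 data="Cwb" -> buffer=????????Cwb -> prefix_len=0
Fragment 2: offset=0 data="yxp" -> buffer=yxp?????Cwb -> prefix_len=3
Fragment 3: offset=3 data="IZiST" -> buffer=yxpIZiSTCwb -> prefix_len=11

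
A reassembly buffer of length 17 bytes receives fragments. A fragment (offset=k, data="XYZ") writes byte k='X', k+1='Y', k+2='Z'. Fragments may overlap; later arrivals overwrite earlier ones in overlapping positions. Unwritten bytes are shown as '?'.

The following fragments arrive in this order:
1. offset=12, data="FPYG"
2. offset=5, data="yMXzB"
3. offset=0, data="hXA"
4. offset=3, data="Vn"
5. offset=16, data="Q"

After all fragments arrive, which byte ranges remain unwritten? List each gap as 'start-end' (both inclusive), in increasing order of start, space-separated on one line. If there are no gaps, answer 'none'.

Fragment 1: offset=12 len=4
Fragment 2: offset=5 len=5
Fragment 3: offset=0 len=3
Fragment 4: offset=3 len=2
Fragment 5: offset=16 len=1
Gaps: 10-11

Answer: 10-11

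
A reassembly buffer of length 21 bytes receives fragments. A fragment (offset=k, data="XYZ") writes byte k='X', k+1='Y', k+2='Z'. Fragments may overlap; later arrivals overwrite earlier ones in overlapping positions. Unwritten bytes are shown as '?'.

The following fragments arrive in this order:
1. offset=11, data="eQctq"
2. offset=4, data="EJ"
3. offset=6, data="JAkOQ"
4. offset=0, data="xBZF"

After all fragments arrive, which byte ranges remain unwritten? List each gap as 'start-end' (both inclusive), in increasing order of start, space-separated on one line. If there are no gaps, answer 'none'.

Fragment 1: offset=11 len=5
Fragment 2: offset=4 len=2
Fragment 3: offset=6 len=5
Fragment 4: offset=0 len=4
Gaps: 16-20

Answer: 16-20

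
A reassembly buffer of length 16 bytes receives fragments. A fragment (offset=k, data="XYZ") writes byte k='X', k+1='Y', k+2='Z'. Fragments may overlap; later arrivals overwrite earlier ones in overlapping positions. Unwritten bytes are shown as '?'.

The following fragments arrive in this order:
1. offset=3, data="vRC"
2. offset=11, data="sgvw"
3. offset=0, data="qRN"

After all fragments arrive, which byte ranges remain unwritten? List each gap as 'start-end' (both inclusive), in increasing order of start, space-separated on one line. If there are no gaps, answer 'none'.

Fragment 1: offset=3 len=3
Fragment 2: offset=11 len=4
Fragment 3: offset=0 len=3
Gaps: 6-10 15-15

Answer: 6-10 15-15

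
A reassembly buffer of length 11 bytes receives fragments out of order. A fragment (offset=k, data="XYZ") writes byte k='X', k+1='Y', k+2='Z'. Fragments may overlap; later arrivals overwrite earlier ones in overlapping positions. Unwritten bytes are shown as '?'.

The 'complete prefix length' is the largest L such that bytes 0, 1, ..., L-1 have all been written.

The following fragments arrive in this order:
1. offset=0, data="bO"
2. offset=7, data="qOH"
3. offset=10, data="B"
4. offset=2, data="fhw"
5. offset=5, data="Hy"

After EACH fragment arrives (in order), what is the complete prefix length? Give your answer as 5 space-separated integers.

Fragment 1: offset=0 data="bO" -> buffer=bO????????? -> prefix_len=2
Fragment 2: offset=7 data="qOH" -> buffer=bO?????qOH? -> prefix_len=2
Fragment 3: offset=10 data="B" -> buffer=bO?????qOHB -> prefix_len=2
Fragment 4: offset=2 data="fhw" -> buffer=bOfhw??qOHB -> prefix_len=5
Fragment 5: offset=5 data="Hy" -> buffer=bOfhwHyqOHB -> prefix_len=11

Answer: 2 2 2 5 11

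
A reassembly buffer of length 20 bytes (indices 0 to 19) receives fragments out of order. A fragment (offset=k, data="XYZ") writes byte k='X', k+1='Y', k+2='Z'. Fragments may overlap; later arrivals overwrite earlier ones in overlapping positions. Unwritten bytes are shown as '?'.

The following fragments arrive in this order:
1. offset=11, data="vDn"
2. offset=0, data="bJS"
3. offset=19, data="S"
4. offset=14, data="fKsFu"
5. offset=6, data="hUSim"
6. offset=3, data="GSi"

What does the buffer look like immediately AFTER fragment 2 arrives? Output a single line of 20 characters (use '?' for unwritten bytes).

Answer: bJS????????vDn??????

Derivation:
Fragment 1: offset=11 data="vDn" -> buffer=???????????vDn??????
Fragment 2: offset=0 data="bJS" -> buffer=bJS????????vDn??????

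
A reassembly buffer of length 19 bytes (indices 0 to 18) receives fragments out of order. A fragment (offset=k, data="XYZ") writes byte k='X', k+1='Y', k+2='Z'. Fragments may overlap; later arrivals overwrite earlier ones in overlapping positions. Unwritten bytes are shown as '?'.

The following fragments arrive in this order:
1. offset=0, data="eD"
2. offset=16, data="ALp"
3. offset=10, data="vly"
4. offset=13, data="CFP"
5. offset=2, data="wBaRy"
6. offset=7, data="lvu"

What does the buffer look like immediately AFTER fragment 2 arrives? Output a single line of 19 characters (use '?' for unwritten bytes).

Fragment 1: offset=0 data="eD" -> buffer=eD?????????????????
Fragment 2: offset=16 data="ALp" -> buffer=eD??????????????ALp

Answer: eD??????????????ALp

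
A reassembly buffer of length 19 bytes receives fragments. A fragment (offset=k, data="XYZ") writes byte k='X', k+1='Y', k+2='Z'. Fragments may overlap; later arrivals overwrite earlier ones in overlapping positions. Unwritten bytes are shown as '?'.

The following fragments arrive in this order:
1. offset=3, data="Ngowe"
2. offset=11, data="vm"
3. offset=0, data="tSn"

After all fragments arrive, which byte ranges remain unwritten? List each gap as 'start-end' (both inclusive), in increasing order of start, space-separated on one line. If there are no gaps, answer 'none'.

Fragment 1: offset=3 len=5
Fragment 2: offset=11 len=2
Fragment 3: offset=0 len=3
Gaps: 8-10 13-18

Answer: 8-10 13-18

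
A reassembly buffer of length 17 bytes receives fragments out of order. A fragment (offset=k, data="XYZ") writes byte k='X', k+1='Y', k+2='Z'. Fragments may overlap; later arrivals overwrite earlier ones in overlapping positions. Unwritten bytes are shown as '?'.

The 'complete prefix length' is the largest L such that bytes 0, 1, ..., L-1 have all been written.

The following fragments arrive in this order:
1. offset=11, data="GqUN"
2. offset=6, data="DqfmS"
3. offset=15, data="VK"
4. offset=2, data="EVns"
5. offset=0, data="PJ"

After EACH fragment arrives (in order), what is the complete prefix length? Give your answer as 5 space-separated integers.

Answer: 0 0 0 0 17

Derivation:
Fragment 1: offset=11 data="GqUN" -> buffer=???????????GqUN?? -> prefix_len=0
Fragment 2: offset=6 data="DqfmS" -> buffer=??????DqfmSGqUN?? -> prefix_len=0
Fragment 3: offset=15 data="VK" -> buffer=??????DqfmSGqUNVK -> prefix_len=0
Fragment 4: offset=2 data="EVns" -> buffer=??EVnsDqfmSGqUNVK -> prefix_len=0
Fragment 5: offset=0 data="PJ" -> buffer=PJEVnsDqfmSGqUNVK -> prefix_len=17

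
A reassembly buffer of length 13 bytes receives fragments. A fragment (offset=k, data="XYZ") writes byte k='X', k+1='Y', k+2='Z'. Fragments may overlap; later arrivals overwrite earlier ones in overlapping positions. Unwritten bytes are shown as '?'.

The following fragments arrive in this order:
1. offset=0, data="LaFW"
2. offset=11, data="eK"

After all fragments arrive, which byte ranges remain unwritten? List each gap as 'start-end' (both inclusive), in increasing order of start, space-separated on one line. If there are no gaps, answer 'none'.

Answer: 4-10

Derivation:
Fragment 1: offset=0 len=4
Fragment 2: offset=11 len=2
Gaps: 4-10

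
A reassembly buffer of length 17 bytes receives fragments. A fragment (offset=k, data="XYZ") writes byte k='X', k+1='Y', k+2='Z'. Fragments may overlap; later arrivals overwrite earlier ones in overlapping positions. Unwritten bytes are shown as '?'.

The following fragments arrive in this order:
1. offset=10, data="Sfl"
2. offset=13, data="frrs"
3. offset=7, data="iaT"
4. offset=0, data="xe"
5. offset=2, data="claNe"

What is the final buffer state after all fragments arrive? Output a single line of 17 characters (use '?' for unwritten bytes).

Answer: xeclaNeiaTSflfrrs

Derivation:
Fragment 1: offset=10 data="Sfl" -> buffer=??????????Sfl????
Fragment 2: offset=13 data="frrs" -> buffer=??????????Sflfrrs
Fragment 3: offset=7 data="iaT" -> buffer=???????iaTSflfrrs
Fragment 4: offset=0 data="xe" -> buffer=xe?????iaTSflfrrs
Fragment 5: offset=2 data="claNe" -> buffer=xeclaNeiaTSflfrrs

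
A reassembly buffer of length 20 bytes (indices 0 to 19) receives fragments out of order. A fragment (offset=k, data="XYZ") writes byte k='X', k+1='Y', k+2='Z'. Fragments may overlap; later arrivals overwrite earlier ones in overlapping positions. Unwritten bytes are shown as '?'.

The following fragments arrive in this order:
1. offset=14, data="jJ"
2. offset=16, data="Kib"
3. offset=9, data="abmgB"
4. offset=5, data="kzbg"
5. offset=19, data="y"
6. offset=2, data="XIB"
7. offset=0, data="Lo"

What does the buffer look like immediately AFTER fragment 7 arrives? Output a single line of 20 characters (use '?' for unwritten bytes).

Fragment 1: offset=14 data="jJ" -> buffer=??????????????jJ????
Fragment 2: offset=16 data="Kib" -> buffer=??????????????jJKib?
Fragment 3: offset=9 data="abmgB" -> buffer=?????????abmgBjJKib?
Fragment 4: offset=5 data="kzbg" -> buffer=?????kzbgabmgBjJKib?
Fragment 5: offset=19 data="y" -> buffer=?????kzbgabmgBjJKiby
Fragment 6: offset=2 data="XIB" -> buffer=??XIBkzbgabmgBjJKiby
Fragment 7: offset=0 data="Lo" -> buffer=LoXIBkzbgabmgBjJKiby

Answer: LoXIBkzbgabmgBjJKiby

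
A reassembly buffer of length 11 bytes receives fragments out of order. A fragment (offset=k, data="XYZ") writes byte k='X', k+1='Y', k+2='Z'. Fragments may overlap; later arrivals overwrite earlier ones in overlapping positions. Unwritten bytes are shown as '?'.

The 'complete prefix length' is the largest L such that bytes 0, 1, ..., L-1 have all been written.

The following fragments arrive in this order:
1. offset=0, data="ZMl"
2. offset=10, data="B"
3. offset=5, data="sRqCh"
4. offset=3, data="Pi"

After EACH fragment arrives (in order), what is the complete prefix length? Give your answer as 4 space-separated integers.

Fragment 1: offset=0 data="ZMl" -> buffer=ZMl???????? -> prefix_len=3
Fragment 2: offset=10 data="B" -> buffer=ZMl???????B -> prefix_len=3
Fragment 3: offset=5 data="sRqCh" -> buffer=ZMl??sRqChB -> prefix_len=3
Fragment 4: offset=3 data="Pi" -> buffer=ZMlPisRqChB -> prefix_len=11

Answer: 3 3 3 11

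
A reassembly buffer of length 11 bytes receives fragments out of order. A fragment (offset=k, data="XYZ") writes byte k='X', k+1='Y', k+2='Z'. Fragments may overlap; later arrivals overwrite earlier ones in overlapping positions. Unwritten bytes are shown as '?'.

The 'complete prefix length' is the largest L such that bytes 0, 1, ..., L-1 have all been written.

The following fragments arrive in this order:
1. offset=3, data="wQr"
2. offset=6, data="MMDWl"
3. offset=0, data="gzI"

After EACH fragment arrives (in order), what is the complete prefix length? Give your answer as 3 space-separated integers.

Fragment 1: offset=3 data="wQr" -> buffer=???wQr????? -> prefix_len=0
Fragment 2: offset=6 data="MMDWl" -> buffer=???wQrMMDWl -> prefix_len=0
Fragment 3: offset=0 data="gzI" -> buffer=gzIwQrMMDWl -> prefix_len=11

Answer: 0 0 11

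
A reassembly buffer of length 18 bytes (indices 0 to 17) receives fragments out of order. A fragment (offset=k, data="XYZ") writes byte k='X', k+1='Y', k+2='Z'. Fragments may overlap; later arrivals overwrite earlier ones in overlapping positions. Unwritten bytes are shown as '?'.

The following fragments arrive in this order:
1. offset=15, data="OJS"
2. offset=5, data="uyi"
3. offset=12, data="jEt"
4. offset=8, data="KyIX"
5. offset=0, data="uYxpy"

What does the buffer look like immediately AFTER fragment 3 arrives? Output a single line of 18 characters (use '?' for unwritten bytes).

Fragment 1: offset=15 data="OJS" -> buffer=???????????????OJS
Fragment 2: offset=5 data="uyi" -> buffer=?????uyi???????OJS
Fragment 3: offset=12 data="jEt" -> buffer=?????uyi????jEtOJS

Answer: ?????uyi????jEtOJS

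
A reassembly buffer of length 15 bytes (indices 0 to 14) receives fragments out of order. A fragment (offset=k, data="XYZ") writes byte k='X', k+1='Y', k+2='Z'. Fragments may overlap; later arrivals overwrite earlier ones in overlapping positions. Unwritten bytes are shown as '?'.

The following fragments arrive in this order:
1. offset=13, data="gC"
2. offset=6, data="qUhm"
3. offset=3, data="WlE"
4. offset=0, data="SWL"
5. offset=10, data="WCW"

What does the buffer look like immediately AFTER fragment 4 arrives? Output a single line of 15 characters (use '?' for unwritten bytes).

Fragment 1: offset=13 data="gC" -> buffer=?????????????gC
Fragment 2: offset=6 data="qUhm" -> buffer=??????qUhm???gC
Fragment 3: offset=3 data="WlE" -> buffer=???WlEqUhm???gC
Fragment 4: offset=0 data="SWL" -> buffer=SWLWlEqUhm???gC

Answer: SWLWlEqUhm???gC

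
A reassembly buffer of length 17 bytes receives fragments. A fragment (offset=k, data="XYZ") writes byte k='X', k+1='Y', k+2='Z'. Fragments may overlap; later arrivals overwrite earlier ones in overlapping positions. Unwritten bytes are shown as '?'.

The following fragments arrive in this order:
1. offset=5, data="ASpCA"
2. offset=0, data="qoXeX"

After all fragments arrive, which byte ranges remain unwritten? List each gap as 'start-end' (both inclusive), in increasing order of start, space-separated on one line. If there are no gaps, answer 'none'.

Answer: 10-16

Derivation:
Fragment 1: offset=5 len=5
Fragment 2: offset=0 len=5
Gaps: 10-16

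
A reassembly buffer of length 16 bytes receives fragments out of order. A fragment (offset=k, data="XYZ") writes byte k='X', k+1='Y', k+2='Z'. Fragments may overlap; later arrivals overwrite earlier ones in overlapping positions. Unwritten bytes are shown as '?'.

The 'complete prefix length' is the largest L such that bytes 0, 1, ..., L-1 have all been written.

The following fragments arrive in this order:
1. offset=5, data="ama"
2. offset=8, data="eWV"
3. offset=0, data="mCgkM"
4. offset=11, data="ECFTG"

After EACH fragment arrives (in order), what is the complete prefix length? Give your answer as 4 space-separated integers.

Fragment 1: offset=5 data="ama" -> buffer=?????ama???????? -> prefix_len=0
Fragment 2: offset=8 data="eWV" -> buffer=?????amaeWV????? -> prefix_len=0
Fragment 3: offset=0 data="mCgkM" -> buffer=mCgkMamaeWV????? -> prefix_len=11
Fragment 4: offset=11 data="ECFTG" -> buffer=mCgkMamaeWVECFTG -> prefix_len=16

Answer: 0 0 11 16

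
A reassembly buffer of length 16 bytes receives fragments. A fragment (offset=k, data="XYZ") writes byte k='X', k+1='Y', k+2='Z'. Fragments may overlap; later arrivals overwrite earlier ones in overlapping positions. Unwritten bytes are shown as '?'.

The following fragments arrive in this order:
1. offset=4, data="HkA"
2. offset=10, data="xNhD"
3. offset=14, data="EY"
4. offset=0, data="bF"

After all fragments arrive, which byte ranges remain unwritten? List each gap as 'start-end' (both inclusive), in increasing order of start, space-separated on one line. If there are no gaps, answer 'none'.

Fragment 1: offset=4 len=3
Fragment 2: offset=10 len=4
Fragment 3: offset=14 len=2
Fragment 4: offset=0 len=2
Gaps: 2-3 7-9

Answer: 2-3 7-9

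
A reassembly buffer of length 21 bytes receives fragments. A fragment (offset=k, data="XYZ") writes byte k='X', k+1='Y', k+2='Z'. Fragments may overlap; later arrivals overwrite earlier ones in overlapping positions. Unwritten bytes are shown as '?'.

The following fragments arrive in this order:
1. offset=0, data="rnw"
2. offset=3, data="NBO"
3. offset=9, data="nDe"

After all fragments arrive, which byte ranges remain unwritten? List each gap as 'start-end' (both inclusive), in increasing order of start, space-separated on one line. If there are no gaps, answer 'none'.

Answer: 6-8 12-20

Derivation:
Fragment 1: offset=0 len=3
Fragment 2: offset=3 len=3
Fragment 3: offset=9 len=3
Gaps: 6-8 12-20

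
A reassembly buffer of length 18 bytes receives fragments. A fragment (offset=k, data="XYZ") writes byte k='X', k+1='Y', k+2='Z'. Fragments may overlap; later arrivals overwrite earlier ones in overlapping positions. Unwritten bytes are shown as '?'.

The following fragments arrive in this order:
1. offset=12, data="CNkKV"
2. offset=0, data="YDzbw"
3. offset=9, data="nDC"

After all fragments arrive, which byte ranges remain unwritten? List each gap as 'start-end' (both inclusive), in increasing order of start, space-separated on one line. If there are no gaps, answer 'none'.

Answer: 5-8 17-17

Derivation:
Fragment 1: offset=12 len=5
Fragment 2: offset=0 len=5
Fragment 3: offset=9 len=3
Gaps: 5-8 17-17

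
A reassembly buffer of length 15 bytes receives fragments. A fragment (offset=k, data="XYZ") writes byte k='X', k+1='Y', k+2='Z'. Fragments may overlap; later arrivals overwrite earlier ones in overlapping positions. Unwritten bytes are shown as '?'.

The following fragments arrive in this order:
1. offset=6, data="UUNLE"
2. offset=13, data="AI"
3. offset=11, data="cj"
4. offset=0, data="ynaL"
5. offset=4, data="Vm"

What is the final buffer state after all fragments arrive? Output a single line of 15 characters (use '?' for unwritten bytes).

Fragment 1: offset=6 data="UUNLE" -> buffer=??????UUNLE????
Fragment 2: offset=13 data="AI" -> buffer=??????UUNLE??AI
Fragment 3: offset=11 data="cj" -> buffer=??????UUNLEcjAI
Fragment 4: offset=0 data="ynaL" -> buffer=ynaL??UUNLEcjAI
Fragment 5: offset=4 data="Vm" -> buffer=ynaLVmUUNLEcjAI

Answer: ynaLVmUUNLEcjAI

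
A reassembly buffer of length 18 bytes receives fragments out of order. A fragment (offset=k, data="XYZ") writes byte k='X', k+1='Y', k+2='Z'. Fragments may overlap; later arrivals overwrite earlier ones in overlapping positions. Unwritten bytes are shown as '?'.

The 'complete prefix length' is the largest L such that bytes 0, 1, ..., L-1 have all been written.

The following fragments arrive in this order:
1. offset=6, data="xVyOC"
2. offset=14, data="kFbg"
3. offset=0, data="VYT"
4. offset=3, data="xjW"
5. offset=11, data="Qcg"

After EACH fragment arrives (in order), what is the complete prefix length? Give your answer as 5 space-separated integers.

Fragment 1: offset=6 data="xVyOC" -> buffer=??????xVyOC??????? -> prefix_len=0
Fragment 2: offset=14 data="kFbg" -> buffer=??????xVyOC???kFbg -> prefix_len=0
Fragment 3: offset=0 data="VYT" -> buffer=VYT???xVyOC???kFbg -> prefix_len=3
Fragment 4: offset=3 data="xjW" -> buffer=VYTxjWxVyOC???kFbg -> prefix_len=11
Fragment 5: offset=11 data="Qcg" -> buffer=VYTxjWxVyOCQcgkFbg -> prefix_len=18

Answer: 0 0 3 11 18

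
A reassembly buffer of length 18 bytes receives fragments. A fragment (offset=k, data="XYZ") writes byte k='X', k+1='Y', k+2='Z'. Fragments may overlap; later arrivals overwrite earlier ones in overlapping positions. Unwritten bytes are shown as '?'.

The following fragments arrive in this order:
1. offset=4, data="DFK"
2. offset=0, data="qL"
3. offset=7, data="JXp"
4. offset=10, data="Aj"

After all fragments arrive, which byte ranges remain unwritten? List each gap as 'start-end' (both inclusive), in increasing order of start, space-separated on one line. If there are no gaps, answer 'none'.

Fragment 1: offset=4 len=3
Fragment 2: offset=0 len=2
Fragment 3: offset=7 len=3
Fragment 4: offset=10 len=2
Gaps: 2-3 12-17

Answer: 2-3 12-17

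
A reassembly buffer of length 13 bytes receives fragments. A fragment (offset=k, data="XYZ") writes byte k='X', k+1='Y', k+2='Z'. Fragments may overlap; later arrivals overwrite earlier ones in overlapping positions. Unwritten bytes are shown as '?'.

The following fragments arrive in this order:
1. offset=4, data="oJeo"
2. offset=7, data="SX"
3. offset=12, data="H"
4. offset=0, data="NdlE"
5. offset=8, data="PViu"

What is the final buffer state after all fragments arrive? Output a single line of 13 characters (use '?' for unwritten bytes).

Fragment 1: offset=4 data="oJeo" -> buffer=????oJeo?????
Fragment 2: offset=7 data="SX" -> buffer=????oJeSX????
Fragment 3: offset=12 data="H" -> buffer=????oJeSX???H
Fragment 4: offset=0 data="NdlE" -> buffer=NdlEoJeSX???H
Fragment 5: offset=8 data="PViu" -> buffer=NdlEoJeSPViuH

Answer: NdlEoJeSPViuH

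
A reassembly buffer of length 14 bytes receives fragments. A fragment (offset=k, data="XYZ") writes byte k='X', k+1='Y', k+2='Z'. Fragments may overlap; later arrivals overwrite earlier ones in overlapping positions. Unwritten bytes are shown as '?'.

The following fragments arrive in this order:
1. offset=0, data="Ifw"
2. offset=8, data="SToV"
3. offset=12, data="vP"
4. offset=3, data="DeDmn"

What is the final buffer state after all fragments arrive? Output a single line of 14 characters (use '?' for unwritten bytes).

Fragment 1: offset=0 data="Ifw" -> buffer=Ifw???????????
Fragment 2: offset=8 data="SToV" -> buffer=Ifw?????SToV??
Fragment 3: offset=12 data="vP" -> buffer=Ifw?????SToVvP
Fragment 4: offset=3 data="DeDmn" -> buffer=IfwDeDmnSToVvP

Answer: IfwDeDmnSToVvP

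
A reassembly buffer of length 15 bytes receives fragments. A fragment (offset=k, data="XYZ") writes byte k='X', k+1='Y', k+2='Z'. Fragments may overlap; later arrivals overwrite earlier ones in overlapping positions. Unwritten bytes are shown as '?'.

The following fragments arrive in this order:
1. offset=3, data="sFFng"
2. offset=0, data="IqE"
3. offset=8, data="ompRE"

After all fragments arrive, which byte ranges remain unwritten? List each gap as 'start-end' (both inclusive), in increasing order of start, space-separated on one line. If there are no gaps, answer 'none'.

Answer: 13-14

Derivation:
Fragment 1: offset=3 len=5
Fragment 2: offset=0 len=3
Fragment 3: offset=8 len=5
Gaps: 13-14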